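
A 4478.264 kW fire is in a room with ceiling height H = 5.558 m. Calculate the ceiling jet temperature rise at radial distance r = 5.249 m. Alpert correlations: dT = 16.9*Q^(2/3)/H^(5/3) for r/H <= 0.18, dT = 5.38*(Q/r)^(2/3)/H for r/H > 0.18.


r/H = 5.249 / 5.558 = 0.94440
r/H > 0.18, so dT = 5.38*(Q/r)^(2/3)/H
Q/r = 853.17
(Q/r)^(2/3) = 89.954
dT = 5.38 * 89.954 / 5.558 = 87.073 K

87.073 K


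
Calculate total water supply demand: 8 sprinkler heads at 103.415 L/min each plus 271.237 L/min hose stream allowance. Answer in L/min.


Sprinkler demand = 8 * 103.415 = 827.32 L/min
Total = 827.32 + 271.237 = 1098.557 L/min

1098.557 L/min


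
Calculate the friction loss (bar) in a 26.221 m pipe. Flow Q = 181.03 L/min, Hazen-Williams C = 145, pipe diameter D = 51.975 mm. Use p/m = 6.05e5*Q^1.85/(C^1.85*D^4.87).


Q^1.85 = 15026
C^1.85 = 9966.2
D^4.87 = 2.2694e+08
p/m = 0.0040192 bar/m
p_total = 0.0040192 * 26.221 = 0.10539 bar

0.10539 bar


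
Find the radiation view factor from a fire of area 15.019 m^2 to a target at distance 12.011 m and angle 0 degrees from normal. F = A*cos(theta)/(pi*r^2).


cos(0 deg) = 1
pi*r^2 = 453.22
F = 15.019 * 1 / 453.22 = 0.033138

0.033138


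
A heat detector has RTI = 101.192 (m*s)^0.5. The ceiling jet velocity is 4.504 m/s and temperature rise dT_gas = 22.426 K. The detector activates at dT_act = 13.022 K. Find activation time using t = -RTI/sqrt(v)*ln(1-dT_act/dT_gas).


dT_act/dT_gas = 0.58067
ln(1 - 0.58067) = -0.86909
t = -101.192 / sqrt(4.504) * -0.86909 = 41.439 s

41.439 s


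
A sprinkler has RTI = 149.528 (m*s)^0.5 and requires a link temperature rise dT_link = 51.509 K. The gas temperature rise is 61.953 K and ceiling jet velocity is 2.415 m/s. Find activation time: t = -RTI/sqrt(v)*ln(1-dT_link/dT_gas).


dT_link/dT_gas = 0.83142
ln(1 - 0.83142) = -1.7803
t = -149.528 / sqrt(2.415) * -1.7803 = 171.30 s

171.30 s


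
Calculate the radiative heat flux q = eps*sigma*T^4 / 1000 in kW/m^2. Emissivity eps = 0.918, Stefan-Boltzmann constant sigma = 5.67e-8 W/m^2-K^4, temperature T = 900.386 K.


T^4 = 6.5723e+11
q = 0.918 * 5.67e-8 * 6.5723e+11 / 1000 = 34.209 kW/m^2

34.209 kW/m^2


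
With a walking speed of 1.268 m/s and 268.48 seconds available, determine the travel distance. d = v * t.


d = 1.268 * 268.48 = 340.43 m

340.43 m


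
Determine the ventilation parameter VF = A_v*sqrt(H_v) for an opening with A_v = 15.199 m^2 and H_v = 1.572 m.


sqrt(H_v) = 1.2538
VF = 15.199 * 1.2538 = 19.056 m^(5/2)

19.056 m^(5/2)


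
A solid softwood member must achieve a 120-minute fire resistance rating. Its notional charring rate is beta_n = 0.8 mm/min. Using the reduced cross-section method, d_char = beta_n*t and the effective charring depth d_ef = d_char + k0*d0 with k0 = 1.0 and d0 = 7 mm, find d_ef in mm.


d_char = 0.8 * 120 = 96 mm
d_ef = 96 + 1.0*7 = 103 mm

103 mm


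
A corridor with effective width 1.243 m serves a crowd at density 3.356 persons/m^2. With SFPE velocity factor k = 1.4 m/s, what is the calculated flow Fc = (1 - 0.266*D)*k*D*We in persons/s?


1 - 0.266*D = 1 - 0.266*3.356 = 0.10730
Fs = 0.10730 * 1.4 * 3.356 = 0.50416 persons/(s*m)
Fc = 0.50416 * 1.243 = 0.62667 persons/s

0.62667 persons/s


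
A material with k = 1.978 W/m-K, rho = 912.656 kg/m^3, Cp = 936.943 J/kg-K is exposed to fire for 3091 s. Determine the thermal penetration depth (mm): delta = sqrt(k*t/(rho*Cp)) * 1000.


alpha = 1.978 / (912.656 * 936.943) = 2.3132e-06 m^2/s
alpha * t = 0.0071500
delta = sqrt(0.0071500) * 1000 = 84.558 mm

84.558 mm


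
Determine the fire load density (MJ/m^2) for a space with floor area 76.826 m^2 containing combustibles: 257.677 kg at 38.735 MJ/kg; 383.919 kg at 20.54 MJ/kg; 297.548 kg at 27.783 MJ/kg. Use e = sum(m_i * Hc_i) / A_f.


Total energy = 257.677*38.735 + 383.919*20.54 + 297.548*27.783
= 9981.119 + 7885.696 + 8266.776
= 26133.59 MJ
e = 26133.59 / 76.826 = 340.17 MJ/m^2

340.17 MJ/m^2


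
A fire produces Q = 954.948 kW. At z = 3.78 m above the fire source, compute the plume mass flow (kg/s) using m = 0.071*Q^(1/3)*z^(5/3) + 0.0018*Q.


Q^(1/3) = 9.8475
z^(5/3) = 9.1725
First term = 0.071 * 9.8475 * 9.1725 = 6.4131
Second term = 0.0018 * 954.948 = 1.7189
m = 8.1321 kg/s

8.1321 kg/s


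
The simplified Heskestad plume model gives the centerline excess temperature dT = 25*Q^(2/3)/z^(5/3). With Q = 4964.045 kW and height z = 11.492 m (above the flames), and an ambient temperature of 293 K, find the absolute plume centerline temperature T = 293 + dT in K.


Q^(2/3) = 291.00
z^(5/3) = 58.523
dT = 25 * 291.00 / 58.523 = 124.31 K
T = 293 + 124.31 = 417.31 K

417.31 K


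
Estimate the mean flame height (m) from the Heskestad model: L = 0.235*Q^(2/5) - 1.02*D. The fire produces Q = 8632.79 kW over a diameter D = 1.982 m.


Q^(2/5) = 37.537
0.235 * Q^(2/5) = 8.8212
1.02 * D = 2.0216
L = 6.7996 m

6.7996 m


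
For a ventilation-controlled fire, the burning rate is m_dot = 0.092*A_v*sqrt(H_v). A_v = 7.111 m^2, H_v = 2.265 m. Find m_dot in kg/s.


sqrt(H_v) = 1.5050
m_dot = 0.092 * 7.111 * 1.5050 = 0.98458 kg/s

0.98458 kg/s


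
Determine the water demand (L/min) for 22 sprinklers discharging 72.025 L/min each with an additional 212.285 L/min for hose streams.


Sprinkler demand = 22 * 72.025 = 1584.55 L/min
Total = 1584.55 + 212.285 = 1796.835 L/min

1796.835 L/min


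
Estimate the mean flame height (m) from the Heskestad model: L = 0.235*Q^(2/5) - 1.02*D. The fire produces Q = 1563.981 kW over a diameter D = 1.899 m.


Q^(2/5) = 18.954
0.235 * Q^(2/5) = 4.4541
1.02 * D = 1.9370
L = 2.5171 m

2.5171 m


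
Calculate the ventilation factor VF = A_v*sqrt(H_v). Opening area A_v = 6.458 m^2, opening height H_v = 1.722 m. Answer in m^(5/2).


sqrt(H_v) = 1.3122
VF = 6.458 * 1.3122 = 8.4745 m^(5/2)

8.4745 m^(5/2)


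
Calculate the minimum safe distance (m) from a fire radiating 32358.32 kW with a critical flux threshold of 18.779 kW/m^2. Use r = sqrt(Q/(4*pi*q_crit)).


4*pi*q_crit = 235.98
Q/(4*pi*q_crit) = 137.12
r = sqrt(137.12) = 11.710 m

11.710 m


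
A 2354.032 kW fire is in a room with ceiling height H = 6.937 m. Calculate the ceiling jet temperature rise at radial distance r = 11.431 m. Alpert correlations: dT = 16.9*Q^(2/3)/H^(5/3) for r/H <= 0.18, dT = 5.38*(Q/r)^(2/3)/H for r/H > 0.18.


r/H = 11.431 / 6.937 = 1.6478
r/H > 0.18, so dT = 5.38*(Q/r)^(2/3)/H
Q/r = 205.93
(Q/r)^(2/3) = 34.873
dT = 5.38 * 34.873 / 6.937 = 27.046 K

27.046 K


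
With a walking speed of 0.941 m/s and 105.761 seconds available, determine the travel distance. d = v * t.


d = 0.941 * 105.761 = 99.521 m

99.521 m


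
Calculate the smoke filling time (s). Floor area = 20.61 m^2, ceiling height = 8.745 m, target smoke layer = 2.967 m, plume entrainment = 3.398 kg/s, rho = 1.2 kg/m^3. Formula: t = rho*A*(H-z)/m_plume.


H - z = 5.778 m
t = 1.2 * 20.61 * 5.778 / 3.398 = 42.055 s

42.055 s


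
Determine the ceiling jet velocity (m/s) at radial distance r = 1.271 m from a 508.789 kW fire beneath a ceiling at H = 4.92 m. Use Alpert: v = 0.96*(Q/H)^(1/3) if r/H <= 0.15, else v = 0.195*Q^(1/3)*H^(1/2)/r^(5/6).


r/H = 1.271 / 4.92 = 0.25833
r/H > 0.15, so v = 0.195*Q^(1/3)*H^(1/2)/r^(5/6)
Q^(1/3) = 7.9832
H^(1/2) = 2.2181
r^(5/6) = 1.2212
v = 0.195 * 7.9832 * 2.2181 / 1.2212 = 2.8275 m/s

2.8275 m/s


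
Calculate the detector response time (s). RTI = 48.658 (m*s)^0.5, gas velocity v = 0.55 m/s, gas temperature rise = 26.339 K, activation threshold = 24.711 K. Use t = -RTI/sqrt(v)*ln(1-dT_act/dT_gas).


dT_act/dT_gas = 0.93819
ln(1 - 0.93819) = -2.7837
t = -48.658 / sqrt(0.55) * -2.7837 = 182.64 s

182.64 s


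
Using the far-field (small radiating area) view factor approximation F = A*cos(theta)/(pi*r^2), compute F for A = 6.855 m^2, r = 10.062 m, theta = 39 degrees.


cos(39 deg) = 0.77715
pi*r^2 = 318.07
F = 6.855 * 0.77715 / 318.07 = 0.016749

0.016749


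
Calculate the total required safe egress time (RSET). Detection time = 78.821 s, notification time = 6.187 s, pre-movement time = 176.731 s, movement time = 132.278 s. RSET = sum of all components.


Total = 78.821 + 6.187 + 176.731 + 132.278 = 394.017 s

394.017 s


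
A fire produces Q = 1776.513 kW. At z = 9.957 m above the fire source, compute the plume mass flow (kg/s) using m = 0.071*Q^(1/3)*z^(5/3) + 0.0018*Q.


Q^(1/3) = 12.111
z^(5/3) = 46.084
First term = 0.071 * 12.111 * 46.084 = 39.627
Second term = 0.0018 * 1776.513 = 3.1977
m = 42.825 kg/s

42.825 kg/s


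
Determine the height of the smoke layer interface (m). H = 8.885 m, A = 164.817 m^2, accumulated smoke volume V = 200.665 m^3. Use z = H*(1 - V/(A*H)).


V/(A*H) = 0.13703
1 - 0.13703 = 0.86297
z = 8.885 * 0.86297 = 7.6675 m

7.6675 m


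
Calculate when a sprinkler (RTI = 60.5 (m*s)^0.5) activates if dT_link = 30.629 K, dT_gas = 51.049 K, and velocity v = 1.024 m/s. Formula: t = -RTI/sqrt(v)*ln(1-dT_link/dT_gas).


dT_link/dT_gas = 0.59999
ln(1 - 0.59999) = -0.91627
t = -60.5 / sqrt(1.024) * -0.91627 = 54.781 s

54.781 s


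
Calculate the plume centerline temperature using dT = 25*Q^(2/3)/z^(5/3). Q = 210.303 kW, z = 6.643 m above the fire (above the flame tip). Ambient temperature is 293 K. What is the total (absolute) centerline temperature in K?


Q^(2/3) = 35.364
z^(5/3) = 23.475
dT = 25 * 35.364 / 23.475 = 37.661 K
T = 293 + 37.661 = 330.66 K

330.66 K


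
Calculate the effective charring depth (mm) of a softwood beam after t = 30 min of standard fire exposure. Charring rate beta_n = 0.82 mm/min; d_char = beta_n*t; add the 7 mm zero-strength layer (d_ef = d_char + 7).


d_char = 0.82 * 30 = 24.6 mm
d_ef = 24.6 + 1.0*7 = 31.6 mm

31.6 mm


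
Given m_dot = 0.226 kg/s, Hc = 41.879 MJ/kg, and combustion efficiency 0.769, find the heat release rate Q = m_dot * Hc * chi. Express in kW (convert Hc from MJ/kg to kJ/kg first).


Hc = 41.879 MJ/kg = 41.879 * 1000 kJ/kg = 41879 kJ/kg
Q = 0.226 kg/s * 41879 kJ/kg * 0.769 = 7278.3 kW

7278.3 kW


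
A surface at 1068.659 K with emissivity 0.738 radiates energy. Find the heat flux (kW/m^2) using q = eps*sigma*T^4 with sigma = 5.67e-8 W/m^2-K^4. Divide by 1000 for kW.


T^4 = 1.3042e+12
q = 0.738 * 5.67e-8 * 1.3042e+12 / 1000 = 54.575 kW/m^2

54.575 kW/m^2


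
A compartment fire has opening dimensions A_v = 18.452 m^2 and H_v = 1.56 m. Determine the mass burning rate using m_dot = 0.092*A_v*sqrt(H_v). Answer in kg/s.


sqrt(H_v) = 1.2490
m_dot = 0.092 * 18.452 * 1.2490 = 2.1203 kg/s

2.1203 kg/s


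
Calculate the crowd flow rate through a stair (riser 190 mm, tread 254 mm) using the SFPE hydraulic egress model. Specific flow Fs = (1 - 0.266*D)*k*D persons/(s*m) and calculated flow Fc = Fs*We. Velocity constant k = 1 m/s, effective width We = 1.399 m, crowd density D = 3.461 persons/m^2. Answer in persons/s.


1 - 0.266*D = 1 - 0.266*3.461 = 0.079374
Fs = 0.079374 * 1 * 3.461 = 0.27471 persons/(s*m)
Fc = 0.27471 * 1.399 = 0.38432 persons/s

0.38432 persons/s


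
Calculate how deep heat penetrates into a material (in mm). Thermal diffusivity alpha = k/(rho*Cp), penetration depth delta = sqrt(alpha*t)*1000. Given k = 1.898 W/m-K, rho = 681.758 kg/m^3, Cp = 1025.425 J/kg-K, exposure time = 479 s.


alpha = 1.898 / (681.758 * 1025.425) = 2.7150e-06 m^2/s
alpha * t = 0.0013005
delta = sqrt(0.0013005) * 1000 = 36.062 mm

36.062 mm


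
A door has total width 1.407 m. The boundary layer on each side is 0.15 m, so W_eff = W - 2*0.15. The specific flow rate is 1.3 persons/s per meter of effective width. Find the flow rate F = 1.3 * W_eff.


W_eff = 1.407 - 0.30 = 1.107 m
F = 1.3 * 1.107 = 1.4391 persons/s

1.4391 persons/s


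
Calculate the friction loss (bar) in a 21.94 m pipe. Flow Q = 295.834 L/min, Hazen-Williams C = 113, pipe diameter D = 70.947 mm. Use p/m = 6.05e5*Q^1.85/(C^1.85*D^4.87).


Q^1.85 = 37277
C^1.85 = 6283.4
D^4.87 = 1.0329e+09
p/m = 0.0034750 bar/m
p_total = 0.0034750 * 21.94 = 0.076241 bar

0.076241 bar


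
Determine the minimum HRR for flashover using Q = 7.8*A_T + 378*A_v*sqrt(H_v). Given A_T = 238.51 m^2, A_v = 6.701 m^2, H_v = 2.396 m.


7.8*A_T = 1860.378
sqrt(H_v) = 1.5479
378*A_v*sqrt(H_v) = 3920.8
Q = 1860.378 + 3920.8 = 5781.2 kW

5781.2 kW


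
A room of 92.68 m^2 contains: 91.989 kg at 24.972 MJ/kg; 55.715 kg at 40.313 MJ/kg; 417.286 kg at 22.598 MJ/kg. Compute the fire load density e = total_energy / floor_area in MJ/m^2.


Total energy = 91.989*24.972 + 55.715*40.313 + 417.286*22.598
= 2297.149 + 2246.039 + 9429.829
= 13973.02 MJ
e = 13973.02 / 92.68 = 150.77 MJ/m^2

150.77 MJ/m^2


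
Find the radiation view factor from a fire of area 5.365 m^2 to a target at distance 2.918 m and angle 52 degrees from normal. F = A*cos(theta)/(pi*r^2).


cos(52 deg) = 0.61566
pi*r^2 = 26.750
F = 5.365 * 0.61566 / 26.750 = 0.12348

0.12348


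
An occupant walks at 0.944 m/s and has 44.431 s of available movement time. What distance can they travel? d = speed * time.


d = 0.944 * 44.431 = 41.943 m

41.943 m


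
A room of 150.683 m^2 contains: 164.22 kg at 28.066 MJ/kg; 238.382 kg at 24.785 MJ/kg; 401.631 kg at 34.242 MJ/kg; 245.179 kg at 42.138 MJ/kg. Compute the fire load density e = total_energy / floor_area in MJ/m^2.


Total energy = 164.22*28.066 + 238.382*24.785 + 401.631*34.242 + 245.179*42.138
= 4608.999 + 5908.298 + 13752.65 + 10331.35
= 34601.30 MJ
e = 34601.30 / 150.683 = 229.63 MJ/m^2

229.63 MJ/m^2


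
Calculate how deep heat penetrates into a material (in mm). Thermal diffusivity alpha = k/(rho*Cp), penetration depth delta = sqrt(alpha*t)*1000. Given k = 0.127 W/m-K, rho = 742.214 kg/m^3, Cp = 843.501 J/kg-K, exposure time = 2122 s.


alpha = 0.127 / (742.214 * 843.501) = 2.0286e-07 m^2/s
alpha * t = 0.00043046
delta = sqrt(0.00043046) * 1000 = 20.748 mm

20.748 mm


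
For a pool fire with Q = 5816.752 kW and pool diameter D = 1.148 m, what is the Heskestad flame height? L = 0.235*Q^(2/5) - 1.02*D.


Q^(2/5) = 32.053
0.235 * Q^(2/5) = 7.5325
1.02 * D = 1.1710
L = 6.3616 m

6.3616 m


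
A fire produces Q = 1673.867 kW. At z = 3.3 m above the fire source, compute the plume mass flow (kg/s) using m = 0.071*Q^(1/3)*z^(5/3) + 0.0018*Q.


Q^(1/3) = 11.873
z^(5/3) = 7.3146
First term = 0.071 * 11.873 * 7.3146 = 6.1663
Second term = 0.0018 * 1673.867 = 3.0130
m = 9.1792 kg/s

9.1792 kg/s


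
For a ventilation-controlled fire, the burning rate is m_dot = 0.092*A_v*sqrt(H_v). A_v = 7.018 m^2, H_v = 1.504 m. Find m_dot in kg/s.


sqrt(H_v) = 1.2264
m_dot = 0.092 * 7.018 * 1.2264 = 0.79182 kg/s

0.79182 kg/s


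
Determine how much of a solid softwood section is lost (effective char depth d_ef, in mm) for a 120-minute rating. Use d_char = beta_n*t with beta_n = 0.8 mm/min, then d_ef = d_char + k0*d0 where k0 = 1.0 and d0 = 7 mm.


d_char = 0.8 * 120 = 96 mm
d_ef = 96 + 1.0*7 = 103 mm

103 mm


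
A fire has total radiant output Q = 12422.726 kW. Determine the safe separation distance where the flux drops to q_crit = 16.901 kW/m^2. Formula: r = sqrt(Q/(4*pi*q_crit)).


4*pi*q_crit = 212.38
Q/(4*pi*q_crit) = 58.492
r = sqrt(58.492) = 7.6480 m

7.6480 m


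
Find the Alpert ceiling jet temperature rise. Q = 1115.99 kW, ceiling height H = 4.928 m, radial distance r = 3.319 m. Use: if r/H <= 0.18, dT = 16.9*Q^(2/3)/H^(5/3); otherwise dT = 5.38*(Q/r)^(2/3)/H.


r/H = 3.319 / 4.928 = 0.67350
r/H > 0.18, so dT = 5.38*(Q/r)^(2/3)/H
Q/r = 336.24
(Q/r)^(2/3) = 48.354
dT = 5.38 * 48.354 / 4.928 = 52.789 K

52.789 K


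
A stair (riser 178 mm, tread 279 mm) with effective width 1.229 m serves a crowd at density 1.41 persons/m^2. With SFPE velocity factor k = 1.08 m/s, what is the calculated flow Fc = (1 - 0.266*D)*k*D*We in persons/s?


1 - 0.266*D = 1 - 0.266*1.41 = 0.62494
Fs = 0.62494 * 1.08 * 1.41 = 0.95166 persons/(s*m)
Fc = 0.95166 * 1.229 = 1.1696 persons/s

1.1696 persons/s


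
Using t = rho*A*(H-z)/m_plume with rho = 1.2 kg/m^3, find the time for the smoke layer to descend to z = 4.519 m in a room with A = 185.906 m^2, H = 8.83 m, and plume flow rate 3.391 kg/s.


H - z = 4.311 m
t = 1.2 * 185.906 * 4.311 / 3.391 = 283.61 s

283.61 s


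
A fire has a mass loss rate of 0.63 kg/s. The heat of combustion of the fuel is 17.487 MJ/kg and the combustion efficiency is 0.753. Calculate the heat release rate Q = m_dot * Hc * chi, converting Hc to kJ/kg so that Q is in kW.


Hc = 17.487 MJ/kg = 17.487 * 1000 kJ/kg = 17487 kJ/kg
Q = 0.63 kg/s * 17487 kJ/kg * 0.753 = 8295.7 kW

8295.7 kW


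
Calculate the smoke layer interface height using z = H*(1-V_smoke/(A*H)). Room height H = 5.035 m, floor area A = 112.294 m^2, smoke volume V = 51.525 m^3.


V/(A*H) = 0.091130
1 - 0.091130 = 0.90887
z = 5.035 * 0.90887 = 4.5762 m

4.5762 m


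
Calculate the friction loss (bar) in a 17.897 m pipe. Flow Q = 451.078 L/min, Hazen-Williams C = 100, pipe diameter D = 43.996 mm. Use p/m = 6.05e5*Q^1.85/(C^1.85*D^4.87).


Q^1.85 = 81351
C^1.85 = 5011.9
D^4.87 = 1.0079e+08
p/m = 0.097431 bar/m
p_total = 0.097431 * 17.897 = 1.7437 bar

1.7437 bar


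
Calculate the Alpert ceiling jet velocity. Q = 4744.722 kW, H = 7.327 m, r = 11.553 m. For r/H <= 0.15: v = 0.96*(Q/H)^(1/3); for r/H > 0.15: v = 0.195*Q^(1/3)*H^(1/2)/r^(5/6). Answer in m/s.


r/H = 11.553 / 7.327 = 1.5768
r/H > 0.15, so v = 0.195*Q^(1/3)*H^(1/2)/r^(5/6)
Q^(1/3) = 16.804
H^(1/2) = 2.7068
r^(5/6) = 7.6839
v = 0.195 * 16.804 * 2.7068 / 7.6839 = 1.1543 m/s

1.1543 m/s


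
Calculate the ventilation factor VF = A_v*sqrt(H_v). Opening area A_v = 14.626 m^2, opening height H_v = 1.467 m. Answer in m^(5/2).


sqrt(H_v) = 1.2112
VF = 14.626 * 1.2112 = 17.715 m^(5/2)

17.715 m^(5/2)


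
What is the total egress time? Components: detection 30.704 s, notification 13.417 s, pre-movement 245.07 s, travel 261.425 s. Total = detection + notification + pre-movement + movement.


Total = 30.704 + 13.417 + 245.07 + 261.425 = 550.616 s

550.616 s


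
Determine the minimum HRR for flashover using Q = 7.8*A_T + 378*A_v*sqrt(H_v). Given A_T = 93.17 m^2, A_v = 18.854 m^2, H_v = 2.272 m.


7.8*A_T = 726.726
sqrt(H_v) = 1.5073
378*A_v*sqrt(H_v) = 10742
Q = 726.726 + 10742 = 11469 kW

11469 kW


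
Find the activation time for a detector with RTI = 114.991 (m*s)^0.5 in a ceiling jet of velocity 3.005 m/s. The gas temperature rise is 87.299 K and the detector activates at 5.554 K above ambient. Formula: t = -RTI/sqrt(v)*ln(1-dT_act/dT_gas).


dT_act/dT_gas = 0.063620
ln(1 - 0.063620) = -0.065734
t = -114.991 / sqrt(3.005) * -0.065734 = 4.3605 s

4.3605 s


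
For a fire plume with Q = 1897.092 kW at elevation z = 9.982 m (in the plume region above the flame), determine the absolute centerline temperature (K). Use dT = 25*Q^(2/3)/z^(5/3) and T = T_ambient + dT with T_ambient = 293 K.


Q^(2/3) = 153.25
z^(5/3) = 46.277
dT = 25 * 153.25 / 46.277 = 82.788 K
T = 293 + 82.788 = 375.79 K

375.79 K


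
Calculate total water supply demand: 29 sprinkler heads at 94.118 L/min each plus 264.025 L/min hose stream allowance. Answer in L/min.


Sprinkler demand = 29 * 94.118 = 2729.422 L/min
Total = 2729.422 + 264.025 = 2993.447 L/min

2993.447 L/min


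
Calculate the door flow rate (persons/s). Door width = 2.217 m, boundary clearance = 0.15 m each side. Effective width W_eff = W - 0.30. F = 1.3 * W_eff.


W_eff = 2.217 - 0.30 = 1.917 m
F = 1.3 * 1.917 = 2.4921 persons/s

2.4921 persons/s


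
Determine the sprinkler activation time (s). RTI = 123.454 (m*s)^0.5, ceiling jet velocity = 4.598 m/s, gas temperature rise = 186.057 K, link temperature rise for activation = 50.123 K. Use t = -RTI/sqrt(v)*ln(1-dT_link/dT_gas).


dT_link/dT_gas = 0.26940
ln(1 - 0.26940) = -0.31388
t = -123.454 / sqrt(4.598) * -0.31388 = 18.071 s

18.071 s


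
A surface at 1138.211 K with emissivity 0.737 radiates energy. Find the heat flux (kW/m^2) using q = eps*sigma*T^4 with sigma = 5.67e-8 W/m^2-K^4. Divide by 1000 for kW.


T^4 = 1.6784e+12
q = 0.737 * 5.67e-8 * 1.6784e+12 / 1000 = 70.136 kW/m^2

70.136 kW/m^2


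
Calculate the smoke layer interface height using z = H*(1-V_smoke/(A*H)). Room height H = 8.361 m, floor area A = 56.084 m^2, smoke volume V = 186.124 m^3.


V/(A*H) = 0.39692
1 - 0.39692 = 0.60308
z = 8.361 * 0.60308 = 5.0423 m

5.0423 m


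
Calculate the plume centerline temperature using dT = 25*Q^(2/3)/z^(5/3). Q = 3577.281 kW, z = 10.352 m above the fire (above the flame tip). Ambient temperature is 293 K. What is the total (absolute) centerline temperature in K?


Q^(2/3) = 233.90
z^(5/3) = 49.171
dT = 25 * 233.90 / 49.171 = 118.92 K
T = 293 + 118.92 = 411.92 K

411.92 K


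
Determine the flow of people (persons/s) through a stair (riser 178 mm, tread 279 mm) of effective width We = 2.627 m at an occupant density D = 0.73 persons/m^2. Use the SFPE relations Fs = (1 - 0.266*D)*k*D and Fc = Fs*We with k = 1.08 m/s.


1 - 0.266*D = 1 - 0.266*0.73 = 0.80582
Fs = 0.80582 * 1.08 * 0.73 = 0.63531 persons/(s*m)
Fc = 0.63531 * 2.627 = 1.6690 persons/s

1.6690 persons/s


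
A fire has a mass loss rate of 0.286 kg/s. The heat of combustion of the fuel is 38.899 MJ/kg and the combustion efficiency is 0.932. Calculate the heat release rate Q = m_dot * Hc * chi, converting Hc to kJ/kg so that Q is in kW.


Hc = 38.899 MJ/kg = 38.899 * 1000 kJ/kg = 38899 kJ/kg
Q = 0.286 kg/s * 38899 kJ/kg * 0.932 = 10369 kW

10369 kW


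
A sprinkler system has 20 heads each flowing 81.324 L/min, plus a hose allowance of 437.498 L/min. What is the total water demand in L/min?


Sprinkler demand = 20 * 81.324 = 1626.48 L/min
Total = 1626.48 + 437.498 = 2063.978 L/min

2063.978 L/min


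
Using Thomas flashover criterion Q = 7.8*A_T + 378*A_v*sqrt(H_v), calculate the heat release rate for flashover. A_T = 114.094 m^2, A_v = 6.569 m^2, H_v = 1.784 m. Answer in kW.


7.8*A_T = 889.93
sqrt(H_v) = 1.3357
378*A_v*sqrt(H_v) = 3316.6
Q = 889.93 + 3316.6 = 4206.5 kW

4206.5 kW


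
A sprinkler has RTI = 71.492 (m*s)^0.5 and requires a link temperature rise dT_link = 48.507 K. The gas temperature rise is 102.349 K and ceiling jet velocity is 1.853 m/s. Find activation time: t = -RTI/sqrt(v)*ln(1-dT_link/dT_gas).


dT_link/dT_gas = 0.47394
ln(1 - 0.47394) = -0.64233
t = -71.492 / sqrt(1.853) * -0.64233 = 33.735 s

33.735 s


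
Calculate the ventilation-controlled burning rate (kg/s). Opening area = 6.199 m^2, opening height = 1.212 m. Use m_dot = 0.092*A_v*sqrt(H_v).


sqrt(H_v) = 1.1009
m_dot = 0.092 * 6.199 * 1.1009 = 0.62786 kg/s

0.62786 kg/s


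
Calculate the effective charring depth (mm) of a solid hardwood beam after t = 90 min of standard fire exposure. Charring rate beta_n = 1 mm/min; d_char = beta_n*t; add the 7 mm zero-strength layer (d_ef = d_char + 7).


d_char = 1 * 90 = 90 mm
d_ef = 90 + 1.0*7 = 97 mm

97 mm


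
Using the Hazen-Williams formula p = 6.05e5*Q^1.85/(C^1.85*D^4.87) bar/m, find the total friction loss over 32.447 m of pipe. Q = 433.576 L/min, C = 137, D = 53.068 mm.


Q^1.85 = 75609
C^1.85 = 8972.9
D^4.87 = 2.5115e+08
p/m = 0.020298 bar/m
p_total = 0.020298 * 32.447 = 0.65862 bar

0.65862 bar


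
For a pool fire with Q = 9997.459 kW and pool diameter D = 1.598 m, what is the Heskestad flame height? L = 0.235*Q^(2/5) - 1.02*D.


Q^(2/5) = 39.807
0.235 * Q^(2/5) = 9.3546
1.02 * D = 1.6300
L = 7.7246 m

7.7246 m


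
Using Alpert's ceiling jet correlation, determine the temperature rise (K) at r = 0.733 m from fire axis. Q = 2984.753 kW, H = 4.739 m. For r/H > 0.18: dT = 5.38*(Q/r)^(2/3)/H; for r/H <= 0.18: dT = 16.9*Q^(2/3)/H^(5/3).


r/H = 0.733 / 4.739 = 0.15467
r/H <= 0.18, so dT = 16.9*Q^(2/3)/H^(5/3)
Q^(2/3) = 207.30
H^(5/3) = 13.370
dT = 16.9 * 207.30 / 13.370 = 262.03 K

262.03 K


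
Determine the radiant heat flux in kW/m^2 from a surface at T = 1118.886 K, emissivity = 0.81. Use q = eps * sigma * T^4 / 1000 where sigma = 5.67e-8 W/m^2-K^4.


T^4 = 1.5673e+12
q = 0.81 * 5.67e-8 * 1.5673e+12 / 1000 = 71.980 kW/m^2

71.980 kW/m^2


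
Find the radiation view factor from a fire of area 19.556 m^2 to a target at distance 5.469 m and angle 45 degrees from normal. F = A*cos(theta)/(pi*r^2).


cos(45 deg) = 0.70711
pi*r^2 = 93.965
F = 19.556 * 0.70711 / 93.965 = 0.14716

0.14716


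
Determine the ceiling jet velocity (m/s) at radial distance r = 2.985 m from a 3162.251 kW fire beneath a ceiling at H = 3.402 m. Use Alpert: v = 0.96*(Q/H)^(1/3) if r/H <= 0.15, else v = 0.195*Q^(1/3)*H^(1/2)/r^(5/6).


r/H = 2.985 / 3.402 = 0.87743
r/H > 0.15, so v = 0.195*Q^(1/3)*H^(1/2)/r^(5/6)
Q^(1/3) = 14.678
H^(1/2) = 1.8445
r^(5/6) = 2.4876
v = 0.195 * 14.678 * 1.8445 / 2.4876 = 2.1222 m/s

2.1222 m/s


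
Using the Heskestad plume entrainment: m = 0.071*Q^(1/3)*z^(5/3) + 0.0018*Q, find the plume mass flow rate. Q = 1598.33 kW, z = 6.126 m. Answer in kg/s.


Q^(1/3) = 11.692
z^(5/3) = 20.510
First term = 0.071 * 11.692 * 20.510 = 17.026
Second term = 0.0018 * 1598.33 = 2.8770
m = 19.903 kg/s

19.903 kg/s


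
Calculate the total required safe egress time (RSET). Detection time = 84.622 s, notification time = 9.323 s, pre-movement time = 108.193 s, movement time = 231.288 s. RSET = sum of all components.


Total = 84.622 + 9.323 + 108.193 + 231.288 = 433.426 s

433.426 s


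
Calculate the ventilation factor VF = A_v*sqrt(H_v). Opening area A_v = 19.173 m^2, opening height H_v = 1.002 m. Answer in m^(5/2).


sqrt(H_v) = 1.0010
VF = 19.173 * 1.0010 = 19.192 m^(5/2)

19.192 m^(5/2)


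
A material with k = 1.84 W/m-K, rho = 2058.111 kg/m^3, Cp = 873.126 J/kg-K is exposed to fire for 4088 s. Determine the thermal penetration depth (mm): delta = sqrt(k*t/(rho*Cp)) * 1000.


alpha = 1.84 / (2058.111 * 873.126) = 1.0239e-06 m^2/s
alpha * t = 0.0041858
delta = sqrt(0.0041858) * 1000 = 64.698 mm

64.698 mm


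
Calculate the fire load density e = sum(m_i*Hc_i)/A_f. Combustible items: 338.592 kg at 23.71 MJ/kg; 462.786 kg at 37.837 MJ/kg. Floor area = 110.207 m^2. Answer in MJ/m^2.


Total energy = 338.592*23.71 + 462.786*37.837
= 8028.016 + 17510.43
= 25538.45 MJ
e = 25538.45 / 110.207 = 231.73 MJ/m^2

231.73 MJ/m^2


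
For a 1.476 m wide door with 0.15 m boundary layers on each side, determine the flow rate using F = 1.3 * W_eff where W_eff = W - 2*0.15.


W_eff = 1.476 - 0.30 = 1.176 m
F = 1.3 * 1.176 = 1.5288 persons/s

1.5288 persons/s


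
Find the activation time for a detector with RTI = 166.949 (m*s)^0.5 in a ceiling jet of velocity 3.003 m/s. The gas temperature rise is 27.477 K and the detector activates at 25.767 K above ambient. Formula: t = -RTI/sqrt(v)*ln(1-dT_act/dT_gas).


dT_act/dT_gas = 0.93777
ln(1 - 0.93777) = -2.7769
t = -166.949 / sqrt(3.003) * -2.7769 = 267.52 s

267.52 s


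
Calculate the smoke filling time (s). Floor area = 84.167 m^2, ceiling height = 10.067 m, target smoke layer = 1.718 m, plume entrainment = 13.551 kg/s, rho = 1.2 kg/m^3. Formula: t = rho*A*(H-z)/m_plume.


H - z = 8.349 m
t = 1.2 * 84.167 * 8.349 / 13.551 = 62.228 s

62.228 s


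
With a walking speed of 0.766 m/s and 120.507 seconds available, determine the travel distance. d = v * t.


d = 0.766 * 120.507 = 92.308 m

92.308 m


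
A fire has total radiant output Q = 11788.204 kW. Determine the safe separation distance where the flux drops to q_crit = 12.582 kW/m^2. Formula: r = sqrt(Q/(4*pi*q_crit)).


4*pi*q_crit = 158.11
Q/(4*pi*q_crit) = 74.557
r = sqrt(74.557) = 8.6346 m

8.6346 m


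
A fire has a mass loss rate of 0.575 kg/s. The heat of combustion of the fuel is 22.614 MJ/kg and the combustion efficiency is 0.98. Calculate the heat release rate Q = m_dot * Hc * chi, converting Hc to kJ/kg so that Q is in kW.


Hc = 22.614 MJ/kg = 22.614 * 1000 kJ/kg = 22614 kJ/kg
Q = 0.575 kg/s * 22614 kJ/kg * 0.98 = 12742.989 kW

12742.989 kW


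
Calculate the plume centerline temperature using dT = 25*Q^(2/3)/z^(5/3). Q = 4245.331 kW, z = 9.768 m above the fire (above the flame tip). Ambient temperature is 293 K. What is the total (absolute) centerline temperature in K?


Q^(2/3) = 262.18
z^(5/3) = 44.635
dT = 25 * 262.18 / 44.635 = 146.85 K
T = 293 + 146.85 = 439.85 K

439.85 K


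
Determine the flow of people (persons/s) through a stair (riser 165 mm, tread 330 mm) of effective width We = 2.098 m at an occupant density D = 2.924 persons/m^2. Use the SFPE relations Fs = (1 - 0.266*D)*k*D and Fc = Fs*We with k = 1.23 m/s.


1 - 0.266*D = 1 - 0.266*2.924 = 0.22222
Fs = 0.22222 * 1.23 * 2.924 = 0.79920 persons/(s*m)
Fc = 0.79920 * 2.098 = 1.6767 persons/s

1.6767 persons/s


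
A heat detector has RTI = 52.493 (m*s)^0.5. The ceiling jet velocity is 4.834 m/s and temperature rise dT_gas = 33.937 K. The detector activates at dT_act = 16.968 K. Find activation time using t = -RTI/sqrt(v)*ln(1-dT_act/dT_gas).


dT_act/dT_gas = 0.49999
ln(1 - 0.49999) = -0.69312
t = -52.493 / sqrt(4.834) * -0.69312 = 16.548 s

16.548 s


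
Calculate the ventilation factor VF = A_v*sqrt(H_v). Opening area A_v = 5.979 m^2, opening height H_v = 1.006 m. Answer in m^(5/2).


sqrt(H_v) = 1.0030
VF = 5.979 * 1.0030 = 5.9969 m^(5/2)

5.9969 m^(5/2)


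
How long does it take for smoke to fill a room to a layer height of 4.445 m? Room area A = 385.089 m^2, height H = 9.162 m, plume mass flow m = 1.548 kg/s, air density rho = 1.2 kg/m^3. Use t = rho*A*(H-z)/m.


H - z = 4.717 m
t = 1.2 * 385.089 * 4.717 / 1.548 = 1408.1 s

1408.1 s


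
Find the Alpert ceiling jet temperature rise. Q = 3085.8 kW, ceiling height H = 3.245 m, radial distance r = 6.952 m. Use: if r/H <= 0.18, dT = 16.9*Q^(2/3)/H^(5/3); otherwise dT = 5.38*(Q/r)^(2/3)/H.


r/H = 6.952 / 3.245 = 2.1424
r/H > 0.18, so dT = 5.38*(Q/r)^(2/3)/H
Q/r = 443.87
(Q/r)^(2/3) = 58.189
dT = 5.38 * 58.189 / 3.245 = 96.473 K

96.473 K


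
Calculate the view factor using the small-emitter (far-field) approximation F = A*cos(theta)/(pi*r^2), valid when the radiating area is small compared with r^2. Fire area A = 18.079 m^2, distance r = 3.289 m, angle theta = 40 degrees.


cos(40 deg) = 0.76604
pi*r^2 = 33.984
F = 18.079 * 0.76604 / 33.984 = 0.40752

0.40752


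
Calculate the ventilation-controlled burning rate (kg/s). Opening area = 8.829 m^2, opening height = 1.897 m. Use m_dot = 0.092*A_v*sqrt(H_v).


sqrt(H_v) = 1.3773
m_dot = 0.092 * 8.829 * 1.3773 = 1.1187 kg/s

1.1187 kg/s


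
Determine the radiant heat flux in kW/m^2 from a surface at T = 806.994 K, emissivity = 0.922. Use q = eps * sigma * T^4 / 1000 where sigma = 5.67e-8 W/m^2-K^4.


T^4 = 4.2411e+11
q = 0.922 * 5.67e-8 * 4.2411e+11 / 1000 = 22.172 kW/m^2

22.172 kW/m^2


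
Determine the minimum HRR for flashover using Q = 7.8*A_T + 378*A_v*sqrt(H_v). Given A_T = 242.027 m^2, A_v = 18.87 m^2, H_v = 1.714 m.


7.8*A_T = 1887.8
sqrt(H_v) = 1.3092
378*A_v*sqrt(H_v) = 9338.3
Q = 1887.8 + 9338.3 = 11226 kW

11226 kW


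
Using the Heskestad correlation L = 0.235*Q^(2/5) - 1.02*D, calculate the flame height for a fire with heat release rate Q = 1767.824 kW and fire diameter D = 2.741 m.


Q^(2/5) = 19.906
0.235 * Q^(2/5) = 4.6778
1.02 * D = 2.7958
L = 1.8820 m

1.8820 m


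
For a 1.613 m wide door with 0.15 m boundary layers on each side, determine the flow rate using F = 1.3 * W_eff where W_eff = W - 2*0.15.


W_eff = 1.613 - 0.30 = 1.313 m
F = 1.3 * 1.313 = 1.7069 persons/s

1.7069 persons/s


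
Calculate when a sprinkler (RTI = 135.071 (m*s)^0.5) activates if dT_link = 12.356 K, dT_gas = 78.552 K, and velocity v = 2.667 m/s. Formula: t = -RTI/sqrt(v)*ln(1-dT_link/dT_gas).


dT_link/dT_gas = 0.15730
ln(1 - 0.15730) = -0.17114
t = -135.071 / sqrt(2.667) * -0.17114 = 14.155 s

14.155 s


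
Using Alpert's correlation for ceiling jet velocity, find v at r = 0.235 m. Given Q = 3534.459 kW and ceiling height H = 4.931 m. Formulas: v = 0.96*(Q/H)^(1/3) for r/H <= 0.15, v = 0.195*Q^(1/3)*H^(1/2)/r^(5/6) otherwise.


r/H = 0.235 / 4.931 = 0.047658
r/H <= 0.15, so v = 0.96*(Q/H)^(1/3)
Q/H = 716.78
(Q/H)^(1/3) = 8.9494
v = 0.96 * 8.9494 = 8.5915 m/s

8.5915 m/s


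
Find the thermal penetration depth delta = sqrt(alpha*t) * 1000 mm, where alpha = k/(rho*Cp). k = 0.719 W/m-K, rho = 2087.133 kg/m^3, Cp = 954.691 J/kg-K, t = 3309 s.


alpha = 0.719 / (2087.133 * 954.691) = 3.6084e-07 m^2/s
alpha * t = 0.0011940
delta = sqrt(0.0011940) * 1000 = 34.555 mm

34.555 mm


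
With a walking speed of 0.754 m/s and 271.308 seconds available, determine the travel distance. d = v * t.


d = 0.754 * 271.308 = 204.57 m

204.57 m


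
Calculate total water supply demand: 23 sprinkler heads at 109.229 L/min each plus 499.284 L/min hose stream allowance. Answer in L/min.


Sprinkler demand = 23 * 109.229 = 2512.267 L/min
Total = 2512.267 + 499.284 = 3011.551 L/min

3011.551 L/min


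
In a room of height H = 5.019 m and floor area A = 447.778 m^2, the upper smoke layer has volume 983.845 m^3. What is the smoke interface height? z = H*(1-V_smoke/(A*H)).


V/(A*H) = 0.43777
1 - 0.43777 = 0.56223
z = 5.019 * 0.56223 = 2.8218 m

2.8218 m


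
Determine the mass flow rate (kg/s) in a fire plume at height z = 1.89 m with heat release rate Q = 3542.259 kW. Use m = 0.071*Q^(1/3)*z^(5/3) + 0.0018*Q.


Q^(1/3) = 15.244
z^(5/3) = 2.8891
First term = 0.071 * 15.244 * 2.8891 = 3.1270
Second term = 0.0018 * 3542.259 = 6.3761
m = 9.5030 kg/s

9.5030 kg/s


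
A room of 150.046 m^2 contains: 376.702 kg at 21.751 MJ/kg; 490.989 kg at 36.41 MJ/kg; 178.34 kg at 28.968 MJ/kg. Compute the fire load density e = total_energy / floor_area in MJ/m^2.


Total energy = 376.702*21.751 + 490.989*36.41 + 178.34*28.968
= 8193.645 + 17876.91 + 5166.153
= 31236.71 MJ
e = 31236.71 / 150.046 = 208.18 MJ/m^2

208.18 MJ/m^2


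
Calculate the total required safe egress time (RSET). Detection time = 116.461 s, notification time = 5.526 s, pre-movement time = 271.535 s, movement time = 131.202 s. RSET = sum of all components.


Total = 116.461 + 5.526 + 271.535 + 131.202 = 524.724 s

524.724 s


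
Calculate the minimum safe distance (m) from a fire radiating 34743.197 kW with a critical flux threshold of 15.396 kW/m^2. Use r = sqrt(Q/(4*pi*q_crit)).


4*pi*q_crit = 193.47
Q/(4*pi*q_crit) = 179.58
r = sqrt(179.58) = 13.401 m

13.401 m


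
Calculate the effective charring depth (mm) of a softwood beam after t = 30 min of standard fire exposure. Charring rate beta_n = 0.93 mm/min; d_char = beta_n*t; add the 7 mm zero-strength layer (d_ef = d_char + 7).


d_char = 0.93 * 30 = 27.9 mm
d_ef = 27.9 + 1.0*7 = 34.9 mm

34.9 mm


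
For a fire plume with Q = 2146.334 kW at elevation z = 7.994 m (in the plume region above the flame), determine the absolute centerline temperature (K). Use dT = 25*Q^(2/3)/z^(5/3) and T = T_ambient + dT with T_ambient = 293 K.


Q^(2/3) = 166.39
z^(5/3) = 31.960
dT = 25 * 166.39 / 31.960 = 130.16 K
T = 293 + 130.16 = 423.16 K

423.16 K


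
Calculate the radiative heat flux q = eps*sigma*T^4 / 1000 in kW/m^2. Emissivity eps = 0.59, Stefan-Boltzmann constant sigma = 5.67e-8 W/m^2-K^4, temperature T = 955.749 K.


T^4 = 8.3440e+11
q = 0.59 * 5.67e-8 * 8.3440e+11 / 1000 = 27.913 kW/m^2

27.913 kW/m^2


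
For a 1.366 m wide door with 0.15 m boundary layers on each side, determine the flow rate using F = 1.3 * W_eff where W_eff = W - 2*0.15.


W_eff = 1.366 - 0.30 = 1.066 m
F = 1.3 * 1.066 = 1.3858 persons/s

1.3858 persons/s


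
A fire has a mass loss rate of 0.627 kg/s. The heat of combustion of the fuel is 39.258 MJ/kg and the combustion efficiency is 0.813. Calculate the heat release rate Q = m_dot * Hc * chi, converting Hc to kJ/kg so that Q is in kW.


Hc = 39.258 MJ/kg = 39.258 * 1000 kJ/kg = 39258 kJ/kg
Q = 0.627 kg/s * 39258 kJ/kg * 0.813 = 20012 kW

20012 kW


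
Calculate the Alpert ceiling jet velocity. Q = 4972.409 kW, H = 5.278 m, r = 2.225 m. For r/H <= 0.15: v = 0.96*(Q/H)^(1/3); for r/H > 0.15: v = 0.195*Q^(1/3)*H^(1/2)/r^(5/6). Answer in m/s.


r/H = 2.225 / 5.278 = 0.42156
r/H > 0.15, so v = 0.195*Q^(1/3)*H^(1/2)/r^(5/6)
Q^(1/3) = 17.068
H^(1/2) = 2.2974
r^(5/6) = 1.9473
v = 0.195 * 17.068 * 2.2974 / 1.9473 = 3.9266 m/s

3.9266 m/s


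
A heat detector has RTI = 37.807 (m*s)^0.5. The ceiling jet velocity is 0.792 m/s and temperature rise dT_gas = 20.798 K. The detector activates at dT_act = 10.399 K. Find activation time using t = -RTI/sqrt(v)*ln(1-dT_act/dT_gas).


dT_act/dT_gas = 0.5
ln(1 - 0.5) = -0.69315
t = -37.807 / sqrt(0.792) * -0.69315 = 29.447 s

29.447 s


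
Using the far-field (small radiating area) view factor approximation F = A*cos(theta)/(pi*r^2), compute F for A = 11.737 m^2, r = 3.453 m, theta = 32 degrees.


cos(32 deg) = 0.84805
pi*r^2 = 37.458
F = 11.737 * 0.84805 / 37.458 = 0.26573

0.26573


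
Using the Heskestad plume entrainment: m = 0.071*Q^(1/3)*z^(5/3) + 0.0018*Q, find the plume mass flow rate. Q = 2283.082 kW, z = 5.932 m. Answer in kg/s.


Q^(1/3) = 13.168
z^(5/3) = 19.439
First term = 0.071 * 13.168 * 19.439 = 18.173
Second term = 0.0018 * 2283.082 = 4.1095
m = 22.283 kg/s

22.283 kg/s


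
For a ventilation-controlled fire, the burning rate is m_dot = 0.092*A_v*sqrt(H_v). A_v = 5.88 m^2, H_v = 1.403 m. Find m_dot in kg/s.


sqrt(H_v) = 1.1845
m_dot = 0.092 * 5.88 * 1.1845 = 0.64076 kg/s

0.64076 kg/s


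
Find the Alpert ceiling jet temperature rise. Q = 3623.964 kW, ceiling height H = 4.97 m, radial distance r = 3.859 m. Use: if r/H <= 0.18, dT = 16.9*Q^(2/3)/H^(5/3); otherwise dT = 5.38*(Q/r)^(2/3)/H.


r/H = 3.859 / 4.97 = 0.77646
r/H > 0.18, so dT = 5.38*(Q/r)^(2/3)/H
Q/r = 939.09
(Q/r)^(2/3) = 95.897
dT = 5.38 * 95.897 / 4.97 = 103.81 K

103.81 K


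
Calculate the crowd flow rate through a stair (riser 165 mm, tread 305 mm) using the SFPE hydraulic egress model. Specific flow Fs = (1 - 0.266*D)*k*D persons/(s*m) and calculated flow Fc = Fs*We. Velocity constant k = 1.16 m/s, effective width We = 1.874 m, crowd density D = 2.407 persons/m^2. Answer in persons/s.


1 - 0.266*D = 1 - 0.266*2.407 = 0.35974
Fs = 0.35974 * 1.16 * 2.407 = 1.0044 persons/(s*m)
Fc = 1.0044 * 1.874 = 1.8823 persons/s

1.8823 persons/s


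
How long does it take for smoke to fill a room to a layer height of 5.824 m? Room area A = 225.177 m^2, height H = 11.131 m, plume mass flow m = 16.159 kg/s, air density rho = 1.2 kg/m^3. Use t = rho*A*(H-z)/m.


H - z = 5.307 m
t = 1.2 * 225.177 * 5.307 / 16.159 = 88.744 s

88.744 s


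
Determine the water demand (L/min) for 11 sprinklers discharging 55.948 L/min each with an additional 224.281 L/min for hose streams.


Sprinkler demand = 11 * 55.948 = 615.428 L/min
Total = 615.428 + 224.281 = 839.709 L/min

839.709 L/min


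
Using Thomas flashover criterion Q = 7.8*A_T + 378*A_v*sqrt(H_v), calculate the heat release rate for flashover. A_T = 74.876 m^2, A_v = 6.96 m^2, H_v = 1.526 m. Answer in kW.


7.8*A_T = 584.03
sqrt(H_v) = 1.2353
378*A_v*sqrt(H_v) = 3250.0
Q = 584.03 + 3250.0 = 3834.0 kW

3834.0 kW


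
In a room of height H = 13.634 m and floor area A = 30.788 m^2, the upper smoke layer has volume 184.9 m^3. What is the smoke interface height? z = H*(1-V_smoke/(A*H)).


V/(A*H) = 0.44049
1 - 0.44049 = 0.55951
z = 13.634 * 0.55951 = 7.6284 m

7.6284 m


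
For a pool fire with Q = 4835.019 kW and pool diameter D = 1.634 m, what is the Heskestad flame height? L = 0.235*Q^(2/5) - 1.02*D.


Q^(2/5) = 29.769
0.235 * Q^(2/5) = 6.9956
1.02 * D = 1.6667
L = 5.3290 m

5.3290 m


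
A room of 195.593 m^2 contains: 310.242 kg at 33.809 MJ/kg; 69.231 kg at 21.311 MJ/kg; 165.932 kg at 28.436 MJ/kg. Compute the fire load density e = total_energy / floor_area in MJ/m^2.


Total energy = 310.242*33.809 + 69.231*21.311 + 165.932*28.436
= 10488.97 + 1475.382 + 4718.442
= 16682.80 MJ
e = 16682.80 / 195.593 = 85.293 MJ/m^2

85.293 MJ/m^2
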